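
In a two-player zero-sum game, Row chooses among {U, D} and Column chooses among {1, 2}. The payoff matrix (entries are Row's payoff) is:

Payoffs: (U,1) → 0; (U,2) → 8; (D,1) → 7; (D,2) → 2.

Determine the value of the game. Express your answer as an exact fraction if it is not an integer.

56/13

Row minima: U → 0, D → 2; maximin = 2.
Column maxima: 1 → 7, 2 → 8; minimax = 7.
2 ≠ 7, so there is no saddle point; optimal play is mixed.
Let Row play U with probability p. Expected payoff against 1: 0p + 7(1−p) = −7p + 7; against 2: 8p + 2(1−p) = 6p + 2.
Setting these equal: −7p + 7 = 6p + 2 ⇒ −13p = -5 ⇒ p = 5/13, and the value is (-7)·(5/13) + 7 = 56/13.
For Column: with q = P(1), equating U's and D's payoffs gives −8q + 8 = 5q + 2 ⇒ q = 6/13.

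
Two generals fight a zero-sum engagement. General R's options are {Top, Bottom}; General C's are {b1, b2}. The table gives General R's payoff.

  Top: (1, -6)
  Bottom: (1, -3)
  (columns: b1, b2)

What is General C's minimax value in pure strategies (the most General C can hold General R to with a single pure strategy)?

Column maxima: b1 → 1, b2 → -3.
The smallest of these is -3.

-3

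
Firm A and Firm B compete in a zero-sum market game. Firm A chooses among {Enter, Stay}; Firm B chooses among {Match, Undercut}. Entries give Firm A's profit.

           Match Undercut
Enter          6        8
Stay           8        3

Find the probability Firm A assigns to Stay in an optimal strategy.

Row minima: Enter → 6, Stay → 3; maximin = 6.
Column maxima: Match → 8, Undercut → 8; minimax = 8.
6 ≠ 8, so there is no saddle point; optimal play is mixed.
Let Firm A play Enter with probability p. Expected payoff against Match: 6p + 8(1−p) = −2p + 8; against Undercut: 8p + 3(1−p) = 5p + 3.
Setting these equal: −2p + 8 = 5p + 3 ⇒ −7p = -5 ⇒ p = 5/7, and the value is (-2)·(5/7) + 8 = 46/7.
For Firm B: with q = P(Match), equating Enter's and Stay's payoffs gives −2q + 8 = 5q + 3 ⇒ q = 5/7.

2/7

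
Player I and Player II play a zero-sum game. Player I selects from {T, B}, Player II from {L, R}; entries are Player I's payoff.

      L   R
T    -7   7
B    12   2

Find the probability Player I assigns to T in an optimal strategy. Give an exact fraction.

Row minima: T → -7, B → 2; maximin = 2.
Column maxima: L → 12, R → 7; minimax = 7.
2 ≠ 7, so there is no saddle point; optimal play is mixed.
Let Player I play T with probability p. Expected payoff against L: (-7)p + 12(1−p) = −19p + 12; against R: 7p + 2(1−p) = 5p + 2.
Setting these equal: −19p + 12 = 5p + 2 ⇒ −24p = -10 ⇒ p = 5/12, and the value is (-19)·(5/12) + 12 = 49/12.
For Player II: with q = P(L), equating T's and B's payoffs gives −14q + 7 = 10q + 2 ⇒ q = 5/24.

5/12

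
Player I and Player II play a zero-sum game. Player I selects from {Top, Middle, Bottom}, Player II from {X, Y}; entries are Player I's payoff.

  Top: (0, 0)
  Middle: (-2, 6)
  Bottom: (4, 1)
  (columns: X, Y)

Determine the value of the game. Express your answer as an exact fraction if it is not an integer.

26/11

Row minima: Top → 0, Middle → -2, Bottom → 1; maximin = 1.
Column maxima: X → 4, Y → 6; minimax = 4.
1 ≠ 4, so there is no saddle point; optimal play is mixed.
Top is strictly dominated by Bottom, so Player I never plays it.
On the remaining 2×2 (Middle, Bottom vs X, Y):
Let Player I play Middle with probability p. Expected payoff against X: (-2)p + 4(1−p) = −6p + 4; against Y: 6p + 1(1−p) = 5p + 1.
Setting these equal: −6p + 4 = 5p + 1 ⇒ −11p = -3 ⇒ p = 3/11, and the value is (-6)·(3/11) + 4 = 26/11.
For Player II: with q = P(X), equating Middle's and Bottom's payoffs gives −8q + 6 = 3q + 1 ⇒ q = 5/11.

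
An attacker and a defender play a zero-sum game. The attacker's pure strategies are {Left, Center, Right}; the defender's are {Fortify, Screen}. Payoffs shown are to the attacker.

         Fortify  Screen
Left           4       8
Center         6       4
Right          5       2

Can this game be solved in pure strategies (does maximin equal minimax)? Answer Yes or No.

Row minima: Left → 4, Center → 4, Right → 2; maximin = 4.
Column maxima: Fortify → 6, Screen → 8; minimax = 6.
4 ≠ 6, so no pure-strategy equilibrium exists.

No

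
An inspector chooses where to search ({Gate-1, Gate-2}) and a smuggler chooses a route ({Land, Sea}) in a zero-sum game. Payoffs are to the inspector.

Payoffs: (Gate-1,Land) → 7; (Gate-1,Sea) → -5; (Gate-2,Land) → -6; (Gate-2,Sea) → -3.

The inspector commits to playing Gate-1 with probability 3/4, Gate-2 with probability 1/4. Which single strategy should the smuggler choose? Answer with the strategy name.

Sea

If the smuggler plays Land, the inspector's expected payoff is (3/4)·7 + (1/4)·(-6) = 15/4.
If the smuggler plays Sea, the inspector's expected payoff is (3/4)·(-5) + (1/4)·(-3) = -9/2.
The smuggler minimizes the inspector's payoff; the smallest is -9/2, so the best response is Sea.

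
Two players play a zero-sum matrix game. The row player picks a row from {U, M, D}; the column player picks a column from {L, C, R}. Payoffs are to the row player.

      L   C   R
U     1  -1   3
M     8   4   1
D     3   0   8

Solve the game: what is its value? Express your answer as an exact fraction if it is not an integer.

Row minima: U → -1, M → 1, D → 0; maximin = 1.
Column maxima: L → 8, C → 4, R → 8; minimax = 4.
1 ≠ 4, so there is no saddle point; optimal play is mixed.
U is strictly dominated by D, so the row player never plays it.
L is strictly dominated by C (it gives the row player strictly more in every row), so the column player never plays it.
On the remaining 2×2 (M, D vs C, R):
Let the row player play M with probability p. Expected payoff against C: 4p + 0(1−p) = 4p; against R: 1p + 8(1−p) = −7p + 8.
Setting these equal: 4p = −7p + 8 ⇒ 11p = 8 ⇒ p = 8/11, and the value is (4)·(8/11) = 32/11.
For the column player: with q = P(C), equating M's and D's payoffs gives 3q + 1 = −8q + 8 ⇒ q = 7/11.

32/11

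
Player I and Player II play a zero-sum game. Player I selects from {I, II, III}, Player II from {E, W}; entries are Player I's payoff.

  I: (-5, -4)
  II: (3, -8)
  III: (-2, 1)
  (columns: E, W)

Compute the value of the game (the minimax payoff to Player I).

-13/14

Row minima: I → -5, II → -8, III → -2; maximin = -2.
Column maxima: E → 3, W → 1; minimax = 1.
-2 ≠ 1, so there is no saddle point; optimal play is mixed.
I is strictly dominated by III, so Player I never plays it.
On the remaining 2×2 (II, III vs E, W):
Let Player I play II with probability p. Expected payoff against E: 3p + (-2)(1−p) = 5p − 2; against W: (-8)p + 1(1−p) = −9p + 1.
Setting these equal: 5p − 2 = −9p + 1 ⇒ 14p = 3 ⇒ p = 3/14, and the value is (5)·(3/14) − 2 = -13/14.
For Player II: with q = P(E), equating II's and III's payoffs gives 11q − 8 = −3q + 1 ⇒ q = 9/14.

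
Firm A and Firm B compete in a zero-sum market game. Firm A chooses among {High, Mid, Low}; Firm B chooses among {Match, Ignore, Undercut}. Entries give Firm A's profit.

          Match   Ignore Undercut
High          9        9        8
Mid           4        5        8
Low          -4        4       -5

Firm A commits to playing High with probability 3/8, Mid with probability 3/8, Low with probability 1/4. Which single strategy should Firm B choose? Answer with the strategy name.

If Firm B plays Match, Firm A's expected payoff is (3/8)·9 + (3/8)·4 + (1/4)·(-4) = 31/8.
If Firm B plays Ignore, Firm A's expected payoff is (3/8)·9 + (3/8)·5 + (1/4)·4 = 25/4.
If Firm B plays Undercut, Firm A's expected payoff is (3/8)·8 + (3/8)·8 + (1/4)·(-5) = 19/4.
Firm B minimizes Firm A's payoff; the smallest is 31/8, so the best response is Match.

Match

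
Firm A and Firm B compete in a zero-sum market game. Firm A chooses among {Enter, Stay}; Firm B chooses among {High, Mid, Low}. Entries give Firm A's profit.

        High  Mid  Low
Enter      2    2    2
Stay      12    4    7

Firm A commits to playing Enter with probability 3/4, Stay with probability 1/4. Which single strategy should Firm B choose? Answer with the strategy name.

If Firm B plays High, Firm A's expected payoff is (3/4)·2 + (1/4)·12 = 9/2.
If Firm B plays Mid, Firm A's expected payoff is (3/4)·2 + (1/4)·4 = 5/2.
If Firm B plays Low, Firm A's expected payoff is (3/4)·2 + (1/4)·7 = 13/4.
Firm B minimizes Firm A's payoff; the smallest is 5/2, so the best response is Mid.

Mid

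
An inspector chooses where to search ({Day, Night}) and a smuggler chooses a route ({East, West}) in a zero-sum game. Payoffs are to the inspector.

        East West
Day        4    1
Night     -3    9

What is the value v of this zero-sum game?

13/5

Row minima: Day → 1, Night → -3; maximin = 1.
Column maxima: East → 4, West → 9; minimax = 4.
1 ≠ 4, so there is no saddle point; optimal play is mixed.
Let the inspector play Day with probability p. Expected payoff against East: 4p + (-3)(1−p) = 7p − 3; against West: 1p + 9(1−p) = −8p + 9.
Setting these equal: 7p − 3 = −8p + 9 ⇒ 15p = 12 ⇒ p = 4/5, and the value is (7)·(4/5) − 3 = 13/5.
For the smuggler: with q = P(East), equating Day's and Night's payoffs gives 3q + 1 = −12q + 9 ⇒ q = 8/15.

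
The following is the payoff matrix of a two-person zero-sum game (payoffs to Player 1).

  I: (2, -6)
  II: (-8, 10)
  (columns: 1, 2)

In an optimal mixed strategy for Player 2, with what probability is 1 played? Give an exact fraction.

Row minima: I → -6, II → -8; maximin = -6.
Column maxima: 1 → 2, 2 → 10; minimax = 2.
-6 ≠ 2, so there is no saddle point; optimal play is mixed.
Let Player 1 play I with probability p. Expected payoff against 1: 2p + (-8)(1−p) = 10p − 8; against 2: (-6)p + 10(1−p) = −16p + 10.
Setting these equal: 10p − 8 = −16p + 10 ⇒ 26p = 18 ⇒ p = 9/13, and the value is (10)·(9/13) − 8 = -14/13.
For Player 2: with q = P(1), equating I's and II's payoffs gives 8q − 6 = −18q + 10 ⇒ q = 8/13.

8/13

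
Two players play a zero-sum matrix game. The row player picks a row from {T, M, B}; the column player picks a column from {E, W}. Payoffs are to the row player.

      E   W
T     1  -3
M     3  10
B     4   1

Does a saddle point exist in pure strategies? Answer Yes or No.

Row minima: T → -3, M → 3, B → 1; maximin = 3.
Column maxima: E → 4, W → 10; minimax = 4.
3 ≠ 4, so no pure-strategy equilibrium exists.

No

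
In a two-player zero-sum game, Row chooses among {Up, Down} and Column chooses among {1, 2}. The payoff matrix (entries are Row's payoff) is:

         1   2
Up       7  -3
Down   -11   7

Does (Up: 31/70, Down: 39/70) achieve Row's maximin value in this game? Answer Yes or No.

Against 1 this mix gives (31/70)·7 + (39/70)·(-11) = -106/35.
Against 2 this mix gives (31/70)·(-3) + (39/70)·7 = 18/7.
Column will play 1, holding Row to -106/35. Shifting weight toward the row that does better against 1 would raise this floor (the equalizing mix achieves 4/7 against both 1 and 2), so the proposed strategy is not optimal.

No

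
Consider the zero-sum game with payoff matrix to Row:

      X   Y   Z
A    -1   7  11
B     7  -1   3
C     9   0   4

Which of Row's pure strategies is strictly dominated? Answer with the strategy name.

B

C gives a strictly higher payoff than B against every column: 9 > 7, 0 > -1, 4 > 3.
So B is strictly dominated and Row never plays it.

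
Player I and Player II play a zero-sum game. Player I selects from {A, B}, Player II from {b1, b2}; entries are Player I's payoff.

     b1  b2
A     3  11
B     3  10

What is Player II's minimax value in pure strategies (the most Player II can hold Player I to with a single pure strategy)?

Column maxima: b1 → 3, b2 → 11.
The smallest of these is 3.

3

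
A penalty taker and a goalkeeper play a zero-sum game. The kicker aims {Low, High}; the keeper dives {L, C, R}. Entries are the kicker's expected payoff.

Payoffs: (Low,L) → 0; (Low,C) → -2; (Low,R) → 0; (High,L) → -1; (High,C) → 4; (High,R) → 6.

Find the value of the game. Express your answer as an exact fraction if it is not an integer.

Row minima: Low → -2, High → -1; maximin = -1.
Column maxima: L → 0, C → 4, R → 6; minimax = 0.
-1 ≠ 0, so there is no saddle point; optimal play is mixed.
R is strictly dominated by C (it gives the kicker strictly more in every row), so the keeper never plays it.
On the remaining 2×2 (Low, High vs L, C):
Let the kicker play Low with probability p. Expected payoff against L: 0p + (-1)(1−p) = p − 1; against C: (-2)p + 4(1−p) = −6p + 4.
Setting these equal: p − 1 = −6p + 4 ⇒ 7p = 5 ⇒ p = 5/7, and the value is (1)·(5/7) − 1 = -2/7.
For the keeper: with q = P(L), equating Low's and High's payoffs gives 2q − 2 = −5q + 4 ⇒ q = 6/7.

-2/7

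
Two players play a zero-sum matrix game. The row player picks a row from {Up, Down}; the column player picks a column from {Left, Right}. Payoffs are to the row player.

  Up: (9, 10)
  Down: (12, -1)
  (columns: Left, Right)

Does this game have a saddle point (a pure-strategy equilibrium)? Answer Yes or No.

No

Row minima: Up → 9, Down → -1; maximin = 9.
Column maxima: Left → 12, Right → 10; minimax = 10.
9 ≠ 10, so no pure-strategy equilibrium exists.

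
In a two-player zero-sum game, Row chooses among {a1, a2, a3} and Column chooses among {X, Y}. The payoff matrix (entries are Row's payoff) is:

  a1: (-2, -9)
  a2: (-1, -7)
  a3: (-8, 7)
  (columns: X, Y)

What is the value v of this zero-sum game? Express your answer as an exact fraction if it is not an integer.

Row minima: a1 → -9, a2 → -7, a3 → -8; maximin = -7.
Column maxima: X → -1, Y → 7; minimax = -1.
-7 ≠ -1, so there is no saddle point; optimal play is mixed.
a1 is strictly dominated by a2, so Row never plays it.
On the remaining 2×2 (a2, a3 vs X, Y):
Let Row play a2 with probability p. Expected payoff against X: (-1)p + (-8)(1−p) = 7p − 8; against Y: (-7)p + 7(1−p) = −14p + 7.
Setting these equal: 7p − 8 = −14p + 7 ⇒ 21p = 15 ⇒ p = 5/7, and the value is (7)·(5/7) − 8 = -3.
For Column: with q = P(X), equating a2's and a3's payoffs gives 6q − 7 = −15q + 7 ⇒ q = 2/3.

-3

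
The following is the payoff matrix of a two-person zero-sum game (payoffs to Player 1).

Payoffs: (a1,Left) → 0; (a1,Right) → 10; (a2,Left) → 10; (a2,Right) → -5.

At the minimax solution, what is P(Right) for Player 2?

2/5

Row minima: a1 → 0, a2 → -5; maximin = 0.
Column maxima: Left → 10, Right → 10; minimax = 10.
0 ≠ 10, so there is no saddle point; optimal play is mixed.
Let Player 1 play a1 with probability p. Expected payoff against Left: 0p + 10(1−p) = −10p + 10; against Right: 10p + (-5)(1−p) = 15p − 5.
Setting these equal: −10p + 10 = 15p − 5 ⇒ −25p = -15 ⇒ p = 3/5, and the value is (-10)·(3/5) + 10 = 4.
For Player 2: with q = P(Left), equating a1's and a2's payoffs gives −10q + 10 = 15q − 5 ⇒ q = 3/5.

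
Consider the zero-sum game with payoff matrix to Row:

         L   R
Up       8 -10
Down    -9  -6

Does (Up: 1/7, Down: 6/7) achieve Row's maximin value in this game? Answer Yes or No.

Yes

Against L this mix gives (1/7)·8 + (6/7)·(-9) = -46/7.
Against R this mix gives (1/7)·(-10) + (6/7)·(-6) = -46/7.
All of Column's active replies (L, R) yield -46/7, and no column does worse for Row. The mix makes Column indifferent and guarantees -46/7, so it is optimal.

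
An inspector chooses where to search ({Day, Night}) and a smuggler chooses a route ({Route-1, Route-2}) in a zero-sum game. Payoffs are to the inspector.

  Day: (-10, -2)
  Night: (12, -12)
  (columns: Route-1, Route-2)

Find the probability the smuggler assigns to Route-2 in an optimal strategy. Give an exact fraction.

Row minima: Day → -10, Night → -12; maximin = -10.
Column maxima: Route-1 → 12, Route-2 → -2; minimax = -2.
-10 ≠ -2, so there is no saddle point; optimal play is mixed.
Let the inspector play Day with probability p. Expected payoff against Route-1: (-10)p + 12(1−p) = −22p + 12; against Route-2: (-2)p + (-12)(1−p) = 10p − 12.
Setting these equal: −22p + 12 = 10p − 12 ⇒ −32p = -24 ⇒ p = 3/4, and the value is (-22)·(3/4) + 12 = -9/2.
For the smuggler: with q = P(Route-1), equating Day's and Night's payoffs gives −8q − 2 = 24q − 12 ⇒ q = 5/16.

11/16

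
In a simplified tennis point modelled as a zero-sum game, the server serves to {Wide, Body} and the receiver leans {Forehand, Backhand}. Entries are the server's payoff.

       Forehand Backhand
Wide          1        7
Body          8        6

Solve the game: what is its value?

25/4

Row minima: Wide → 1, Body → 6; maximin = 6.
Column maxima: Forehand → 8, Backhand → 7; minimax = 7.
6 ≠ 7, so there is no saddle point; optimal play is mixed.
Let the server play Wide with probability p. Expected payoff against Forehand: 1p + 8(1−p) = −7p + 8; against Backhand: 7p + 6(1−p) = p + 6.
Setting these equal: −7p + 8 = p + 6 ⇒ −8p = -2 ⇒ p = 1/4, and the value is (-7)·(1/4) + 8 = 25/4.
For the receiver: with q = P(Forehand), equating Wide's and Body's payoffs gives −6q + 7 = 2q + 6 ⇒ q = 1/8.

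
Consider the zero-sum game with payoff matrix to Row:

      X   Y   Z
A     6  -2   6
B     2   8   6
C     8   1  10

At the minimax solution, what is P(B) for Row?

7/13

Row minima: A → -2, B → 2, C → 1; maximin = 2.
Column maxima: X → 8, Y → 8, Z → 10; minimax = 8.
2 ≠ 8, so there is no saddle point; optimal play is mixed.
A is strictly dominated by C, so Row never plays it.
With A eliminated, Z is strictly dominated by X (it gives Row strictly more in every remaining row), so Column never plays it.
On the remaining 2×2 (B, C vs X, Y):
Let Row play B with probability p. Expected payoff against X: 2p + 8(1−p) = −6p + 8; against Y: 8p + 1(1−p) = 7p + 1.
Setting these equal: −6p + 8 = 7p + 1 ⇒ −13p = -7 ⇒ p = 7/13, and the value is (-6)·(7/13) + 8 = 62/13.
For Column: with q = P(X), equating B's and C's payoffs gives −6q + 8 = 7q + 1 ⇒ q = 7/13.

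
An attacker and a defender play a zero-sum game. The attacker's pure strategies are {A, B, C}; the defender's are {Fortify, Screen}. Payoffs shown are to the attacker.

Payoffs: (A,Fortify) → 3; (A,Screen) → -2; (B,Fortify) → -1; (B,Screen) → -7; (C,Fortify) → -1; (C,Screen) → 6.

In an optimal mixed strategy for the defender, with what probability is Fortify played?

Row minima: A → -2, B → -7, C → -1; maximin = -1.
Column maxima: Fortify → 3, Screen → 6; minimax = 3.
-1 ≠ 3, so there is no saddle point; optimal play is mixed.
B is strictly dominated by A, so the attacker never plays it.
On the remaining 2×2 (A, C vs Fortify, Screen):
Let the attacker play A with probability p. Expected payoff against Fortify: 3p + (-1)(1−p) = 4p − 1; against Screen: (-2)p + 6(1−p) = −8p + 6.
Setting these equal: 4p − 1 = −8p + 6 ⇒ 12p = 7 ⇒ p = 7/12, and the value is (4)·(7/12) − 1 = 4/3.
For the defender: with q = P(Fortify), equating A's and C's payoffs gives 5q − 2 = −7q + 6 ⇒ q = 2/3.

2/3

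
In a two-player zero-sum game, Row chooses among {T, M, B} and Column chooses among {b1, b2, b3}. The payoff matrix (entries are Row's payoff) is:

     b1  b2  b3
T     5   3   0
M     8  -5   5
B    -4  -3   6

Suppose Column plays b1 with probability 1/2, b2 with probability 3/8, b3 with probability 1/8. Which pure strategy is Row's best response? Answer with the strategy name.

Expected payoff of T: (1/2)·5 + (3/8)·3 + (1/8)·0 = 29/8.
Expected payoff of M: (1/2)·8 + (3/8)·(-5) + (1/8)·5 = 11/4.
Expected payoff of B: (1/2)·(-4) + (3/8)·(-3) + (1/8)·6 = -19/8.
The largest is 29/8, so Row's best response is T.

T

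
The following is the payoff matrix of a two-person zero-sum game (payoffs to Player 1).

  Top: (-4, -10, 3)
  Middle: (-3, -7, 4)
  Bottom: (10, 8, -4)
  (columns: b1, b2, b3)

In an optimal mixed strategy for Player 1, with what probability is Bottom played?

Row minima: Top → -10, Middle → -7, Bottom → -4; maximin = -4.
Column maxima: b1 → 10, b2 → 8, b3 → 4; minimax = 4.
-4 ≠ 4, so there is no saddle point; optimal play is mixed.
Top is strictly dominated by Middle, so Player 1 never plays it.
b1 is strictly dominated by b2 (it gives Player 1 strictly more in every row), so Player 2 never plays it.
On the remaining 2×2 (Middle, Bottom vs b2, b3):
Let Player 1 play Middle with probability p. Expected payoff against b2: (-7)p + 8(1−p) = −15p + 8; against b3: 4p + (-4)(1−p) = 8p − 4.
Setting these equal: −15p + 8 = 8p − 4 ⇒ −23p = -12 ⇒ p = 12/23, and the value is (-15)·(12/23) + 8 = 4/23.
For Player 2: with q = P(b2), equating Middle's and Bottom's payoffs gives −11q + 4 = 12q − 4 ⇒ q = 8/23.

11/23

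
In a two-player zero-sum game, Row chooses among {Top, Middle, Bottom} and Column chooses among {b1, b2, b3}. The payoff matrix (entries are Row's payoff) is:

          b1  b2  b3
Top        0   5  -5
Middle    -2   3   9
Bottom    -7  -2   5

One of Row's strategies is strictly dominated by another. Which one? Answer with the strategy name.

Middle gives a strictly higher payoff than Bottom against every column: -2 > -7, 3 > -2, 9 > 5.
So Bottom is strictly dominated and Row never plays it.

Bottom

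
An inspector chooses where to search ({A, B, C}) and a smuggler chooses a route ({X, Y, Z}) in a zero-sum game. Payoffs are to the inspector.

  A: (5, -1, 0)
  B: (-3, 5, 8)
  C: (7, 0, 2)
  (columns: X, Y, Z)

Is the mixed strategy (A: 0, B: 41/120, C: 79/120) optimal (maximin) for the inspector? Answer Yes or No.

No

Against X this mix gives (41/120)·(-3) + (79/120)·7 = 43/12.
Against Y this mix gives (41/120)·5 + (79/120)·0 = 41/24.
Against Z this mix gives (41/120)·8 + (79/120)·2 = 81/20.
The smuggler will play Y, holding the inspector to 41/24. Shifting weight toward the row that does better against Y would raise this floor (the equalizing mix achieves 7/3 against both Y and X), so the proposed strategy is not optimal.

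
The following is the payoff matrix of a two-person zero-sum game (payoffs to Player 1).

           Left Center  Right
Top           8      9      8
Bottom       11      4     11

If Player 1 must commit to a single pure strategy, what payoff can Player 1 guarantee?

Row minima: Top → 8, Bottom → 4.
The best of these is 8.

8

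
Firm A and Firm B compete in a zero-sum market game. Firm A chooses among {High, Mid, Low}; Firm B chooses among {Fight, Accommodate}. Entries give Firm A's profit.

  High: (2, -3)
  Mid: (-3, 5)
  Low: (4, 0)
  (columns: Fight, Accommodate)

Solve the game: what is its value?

Row minima: High → -3, Mid → -3, Low → 0; maximin = 0.
Column maxima: Fight → 4, Accommodate → 5; minimax = 4.
0 ≠ 4, so there is no saddle point; optimal play is mixed.
High is strictly dominated by Low, so Firm A never plays it.
On the remaining 2×2 (Mid, Low vs Fight, Accommodate):
Let Firm A play Mid with probability p. Expected payoff against Fight: (-3)p + 4(1−p) = −7p + 4; against Accommodate: 5p + 0(1−p) = 5p.
Setting these equal: −7p + 4 = 5p ⇒ −12p = -4 ⇒ p = 1/3, and the value is (-7)·(1/3) + 4 = 5/3.
For Firm B: with q = P(Fight), equating Mid's and Low's payoffs gives −8q + 5 = 4q ⇒ q = 5/12.

5/3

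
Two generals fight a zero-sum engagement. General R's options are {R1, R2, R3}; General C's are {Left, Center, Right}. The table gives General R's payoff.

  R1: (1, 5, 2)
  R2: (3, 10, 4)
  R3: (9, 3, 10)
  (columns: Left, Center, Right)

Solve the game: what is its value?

Row minima: R1 → 1, R2 → 3, R3 → 3; maximin = 3.
Column maxima: Left → 9, Center → 10, Right → 10; minimax = 9.
3 ≠ 9, so there is no saddle point; optimal play is mixed.
R1 is strictly dominated by R2, so General R never plays it.
Right is strictly dominated by Left (it gives General R strictly more in every row), so General C never plays it.
On the remaining 2×2 (R2, R3 vs Left, Center):
Let General R play R2 with probability p. Expected payoff against Left: 3p + 9(1−p) = −6p + 9; against Center: 10p + 3(1−p) = 7p + 3.
Setting these equal: −6p + 9 = 7p + 3 ⇒ −13p = -6 ⇒ p = 6/13, and the value is (-6)·(6/13) + 9 = 81/13.
For General C: with q = P(Left), equating R2's and R3's payoffs gives −7q + 10 = 6q + 3 ⇒ q = 7/13.

81/13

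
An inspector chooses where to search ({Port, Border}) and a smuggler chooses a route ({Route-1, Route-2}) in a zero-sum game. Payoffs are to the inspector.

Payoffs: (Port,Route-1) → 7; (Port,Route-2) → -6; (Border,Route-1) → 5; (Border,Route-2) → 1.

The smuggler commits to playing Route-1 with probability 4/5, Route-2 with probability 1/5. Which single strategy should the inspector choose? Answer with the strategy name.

Expected payoff of Port: (4/5)·7 + (1/5)·(-6) = 22/5.
Expected payoff of Border: (4/5)·5 + (1/5)·1 = 21/5.
The largest is 22/5, so the inspector's best response is Port.

Port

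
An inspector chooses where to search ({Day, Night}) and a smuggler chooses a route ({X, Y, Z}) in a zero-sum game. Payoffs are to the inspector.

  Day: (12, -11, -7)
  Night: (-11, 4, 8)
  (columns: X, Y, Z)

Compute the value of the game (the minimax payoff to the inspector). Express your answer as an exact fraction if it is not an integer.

-73/38

Row minima: Day → -11, Night → -11; maximin = -11.
Column maxima: X → 12, Y → 4, Z → 8; minimax = 4.
-11 ≠ 4, so there is no saddle point; optimal play is mixed.
Z is strictly dominated by Y (it gives the inspector strictly more in every row), so the smuggler never plays it.
On the remaining 2×2 (Day, Night vs X, Y):
Let the inspector play Day with probability p. Expected payoff against X: 12p + (-11)(1−p) = 23p − 11; against Y: (-11)p + 4(1−p) = −15p + 4.
Setting these equal: 23p − 11 = −15p + 4 ⇒ 38p = 15 ⇒ p = 15/38, and the value is (23)·(15/38) − 11 = -73/38.
For the smuggler: with q = P(X), equating Day's and Night's payoffs gives 23q − 11 = −15q + 4 ⇒ q = 15/38.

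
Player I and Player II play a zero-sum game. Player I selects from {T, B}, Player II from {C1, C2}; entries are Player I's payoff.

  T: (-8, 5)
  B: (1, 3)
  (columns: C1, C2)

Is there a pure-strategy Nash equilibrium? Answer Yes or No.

Yes

Row minima: T → -8, B → 1; maximin = 1.
Column maxima: C1 → 1, C2 → 5; minimax = 1.
maximin = minimax = 1, so a saddle point exists.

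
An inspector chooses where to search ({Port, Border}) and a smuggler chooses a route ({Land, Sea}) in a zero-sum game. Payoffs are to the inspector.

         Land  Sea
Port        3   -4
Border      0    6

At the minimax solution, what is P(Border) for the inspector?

7/13

Row minima: Port → -4, Border → 0; maximin = 0.
Column maxima: Land → 3, Sea → 6; minimax = 3.
0 ≠ 3, so there is no saddle point; optimal play is mixed.
Let the inspector play Port with probability p. Expected payoff against Land: 3p + 0(1−p) = 3p; against Sea: (-4)p + 6(1−p) = −10p + 6.
Setting these equal: 3p = −10p + 6 ⇒ 13p = 6 ⇒ p = 6/13, and the value is (3)·(6/13) = 18/13.
For the smuggler: with q = P(Land), equating Port's and Border's payoffs gives 7q − 4 = −6q + 6 ⇒ q = 10/13.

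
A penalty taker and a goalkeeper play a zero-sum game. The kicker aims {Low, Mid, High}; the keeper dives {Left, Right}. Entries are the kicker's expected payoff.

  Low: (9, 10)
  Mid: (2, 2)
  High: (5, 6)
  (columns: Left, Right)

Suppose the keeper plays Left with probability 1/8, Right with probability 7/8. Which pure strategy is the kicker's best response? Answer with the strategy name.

Low

Expected payoff of Low: (1/8)·9 + (7/8)·10 = 79/8.
Expected payoff of Mid: (1/8)·2 + (7/8)·2 = 2.
Expected payoff of High: (1/8)·5 + (7/8)·6 = 47/8.
The largest is 79/8, so the kicker's best response is Low.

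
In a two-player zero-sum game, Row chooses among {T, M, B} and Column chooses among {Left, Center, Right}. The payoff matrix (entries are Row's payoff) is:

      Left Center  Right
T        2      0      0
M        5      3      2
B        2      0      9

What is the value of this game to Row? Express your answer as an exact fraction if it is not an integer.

Row minima: T → 0, M → 2, B → 0; maximin = 2.
Column maxima: Left → 5, Center → 3, Right → 9; minimax = 3.
2 ≠ 3, so there is no saddle point; optimal play is mixed.
T is strictly dominated by M, so Row never plays it.
Left is strictly dominated by Center (it gives Row strictly more in every row), so Column never plays it.
On the remaining 2×2 (M, B vs Center, Right):
Let Row play M with probability p. Expected payoff against Center: 3p + 0(1−p) = 3p; against Right: 2p + 9(1−p) = −7p + 9.
Setting these equal: 3p = −7p + 9 ⇒ 10p = 9 ⇒ p = 9/10, and the value is (3)·(9/10) = 27/10.
For Column: with q = P(Center), equating M's and B's payoffs gives q + 2 = −9q + 9 ⇒ q = 7/10.

27/10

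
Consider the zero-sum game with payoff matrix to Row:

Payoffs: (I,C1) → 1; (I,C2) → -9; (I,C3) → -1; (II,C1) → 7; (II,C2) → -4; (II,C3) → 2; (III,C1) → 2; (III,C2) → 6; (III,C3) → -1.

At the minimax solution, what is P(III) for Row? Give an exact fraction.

6/13

Row minima: I → -9, II → -4, III → -1; maximin = -1.
Column maxima: C1 → 7, C2 → 6, C3 → 2; minimax = 2.
-1 ≠ 2, so there is no saddle point; optimal play is mixed.
I is strictly dominated by II, so Row never plays it.
C1 is strictly dominated by C3 (it gives Row strictly more in every row), so Column never plays it.
On the remaining 2×2 (II, III vs C2, C3):
Let Row play II with probability p. Expected payoff against C2: (-4)p + 6(1−p) = −10p + 6; against C3: 2p + (-1)(1−p) = 3p − 1.
Setting these equal: −10p + 6 = 3p − 1 ⇒ −13p = -7 ⇒ p = 7/13, and the value is (-10)·(7/13) + 6 = 8/13.
For Column: with q = P(C2), equating II's and III's payoffs gives −6q + 2 = 7q − 1 ⇒ q = 3/13.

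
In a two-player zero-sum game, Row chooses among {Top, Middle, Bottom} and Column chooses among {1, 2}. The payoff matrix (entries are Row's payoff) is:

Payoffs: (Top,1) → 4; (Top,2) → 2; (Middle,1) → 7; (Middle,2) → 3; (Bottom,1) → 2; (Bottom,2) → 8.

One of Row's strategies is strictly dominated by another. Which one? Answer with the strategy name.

Top

Middle gives a strictly higher payoff than Top against every column: 7 > 4, 3 > 2.
So Top is strictly dominated and Row never plays it.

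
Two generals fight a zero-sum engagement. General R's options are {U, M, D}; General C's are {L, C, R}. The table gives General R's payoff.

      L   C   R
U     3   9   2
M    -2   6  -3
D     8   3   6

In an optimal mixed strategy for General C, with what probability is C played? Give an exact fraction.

Row minima: U → 2, M → -3, D → 3; maximin = 3.
Column maxima: L → 8, C → 9, R → 6; minimax = 6.
3 ≠ 6, so there is no saddle point; optimal play is mixed.
M is strictly dominated by U, so General R never plays it.
L is strictly dominated by R (it gives General R strictly more in every row), so General C never plays it.
On the remaining 2×2 (U, D vs C, R):
Let General R play U with probability p. Expected payoff against C: 9p + 3(1−p) = 6p + 3; against R: 2p + 6(1−p) = −4p + 6.
Setting these equal: 6p + 3 = −4p + 6 ⇒ 10p = 3 ⇒ p = 3/10, and the value is (6)·(3/10) + 3 = 24/5.
For General C: with q = P(C), equating U's and D's payoffs gives 7q + 2 = −3q + 6 ⇒ q = 2/5.

2/5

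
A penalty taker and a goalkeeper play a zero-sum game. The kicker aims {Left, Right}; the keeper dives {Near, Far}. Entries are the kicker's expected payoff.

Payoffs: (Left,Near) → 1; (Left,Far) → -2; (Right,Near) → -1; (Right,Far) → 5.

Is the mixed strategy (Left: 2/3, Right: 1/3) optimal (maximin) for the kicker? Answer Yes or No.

Yes

Against Near this mix gives (2/3)·1 + (1/3)·(-1) = 1/3.
Against Far this mix gives (2/3)·(-2) + (1/3)·5 = 1/3.
All of the keeper's active replies (Near, Far) yield 1/3, and no column does worse for the kicker. The mix makes the keeper indifferent and guarantees 1/3, so it is optimal.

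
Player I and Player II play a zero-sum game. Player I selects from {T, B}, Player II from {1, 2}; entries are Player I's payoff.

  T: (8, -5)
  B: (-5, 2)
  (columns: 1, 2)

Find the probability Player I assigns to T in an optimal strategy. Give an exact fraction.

7/20

Row minima: T → -5, B → -5; maximin = -5.
Column maxima: 1 → 8, 2 → 2; minimax = 2.
-5 ≠ 2, so there is no saddle point; optimal play is mixed.
Let Player I play T with probability p. Expected payoff against 1: 8p + (-5)(1−p) = 13p − 5; against 2: (-5)p + 2(1−p) = −7p + 2.
Setting these equal: 13p − 5 = −7p + 2 ⇒ 20p = 7 ⇒ p = 7/20, and the value is (13)·(7/20) − 5 = -9/20.
For Player II: with q = P(1), equating T's and B's payoffs gives 13q − 5 = −7q + 2 ⇒ q = 7/20.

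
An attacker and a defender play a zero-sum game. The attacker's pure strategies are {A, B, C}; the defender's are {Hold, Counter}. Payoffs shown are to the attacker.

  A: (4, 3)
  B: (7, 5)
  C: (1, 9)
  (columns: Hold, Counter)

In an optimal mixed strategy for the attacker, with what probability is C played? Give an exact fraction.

1/5

Row minima: A → 3, B → 5, C → 1; maximin = 5.
Column maxima: Hold → 7, Counter → 9; minimax = 7.
5 ≠ 7, so there is no saddle point; optimal play is mixed.
A is strictly dominated by B, so the attacker never plays it.
On the remaining 2×2 (B, C vs Hold, Counter):
Let the attacker play B with probability p. Expected payoff against Hold: 7p + 1(1−p) = 6p + 1; against Counter: 5p + 9(1−p) = −4p + 9.
Setting these equal: 6p + 1 = −4p + 9 ⇒ 10p = 8 ⇒ p = 4/5, and the value is (6)·(4/5) + 1 = 29/5.
For the defender: with q = P(Hold), equating B's and C's payoffs gives 2q + 5 = −8q + 9 ⇒ q = 2/5.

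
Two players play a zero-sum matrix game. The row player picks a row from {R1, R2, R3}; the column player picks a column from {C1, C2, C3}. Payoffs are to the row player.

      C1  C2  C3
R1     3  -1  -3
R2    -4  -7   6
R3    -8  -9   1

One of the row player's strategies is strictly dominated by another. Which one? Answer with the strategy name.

R2 gives a strictly higher payoff than R3 against every column: -4 > -8, -7 > -9, 6 > 1.
So R3 is strictly dominated and the row player never plays it.

R3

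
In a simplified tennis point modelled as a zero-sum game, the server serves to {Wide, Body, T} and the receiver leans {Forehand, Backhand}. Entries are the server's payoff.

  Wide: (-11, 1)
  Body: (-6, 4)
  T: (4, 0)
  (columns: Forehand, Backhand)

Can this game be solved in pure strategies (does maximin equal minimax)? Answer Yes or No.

Row minima: Wide → -11, Body → -6, T → 0; maximin = 0.
Column maxima: Forehand → 4, Backhand → 4; minimax = 4.
0 ≠ 4, so no pure-strategy equilibrium exists.

No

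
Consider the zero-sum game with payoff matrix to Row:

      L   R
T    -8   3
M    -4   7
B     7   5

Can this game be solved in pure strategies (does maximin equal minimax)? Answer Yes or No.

No

Row minima: T → -8, M → -4, B → 5; maximin = 5.
Column maxima: L → 7, R → 7; minimax = 7.
5 ≠ 7, so no pure-strategy equilibrium exists.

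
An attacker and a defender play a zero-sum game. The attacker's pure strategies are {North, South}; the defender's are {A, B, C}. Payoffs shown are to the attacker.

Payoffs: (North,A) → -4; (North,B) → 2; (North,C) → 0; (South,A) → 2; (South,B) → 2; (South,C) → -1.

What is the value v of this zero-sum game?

Row minima: North → -4, South → -1; maximin = -1.
Column maxima: A → 2, B → 2, C → 0; minimax = 0.
-1 ≠ 0, so there is no saddle point; optimal play is mixed.
B is strictly dominated by C (it gives the attacker strictly more in every row), so the defender never plays it.
On the remaining 2×2 (North, South vs A, C):
Let the attacker play North with probability p. Expected payoff against A: (-4)p + 2(1−p) = −6p + 2; against C: 0p + (-1)(1−p) = p − 1.
Setting these equal: −6p + 2 = p − 1 ⇒ −7p = -3 ⇒ p = 3/7, and the value is (-6)·(3/7) + 2 = -4/7.
For the defender: with q = P(A), equating North's and South's payoffs gives −4q = 3q − 1 ⇒ q = 1/7.

-4/7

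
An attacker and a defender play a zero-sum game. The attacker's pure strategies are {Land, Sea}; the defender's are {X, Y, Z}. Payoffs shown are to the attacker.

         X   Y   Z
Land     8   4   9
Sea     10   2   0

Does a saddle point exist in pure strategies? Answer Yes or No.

Yes

Row minima: Land → 4, Sea → 0; maximin = 4.
Column maxima: X → 10, Y → 4, Z → 9; minimax = 4.
maximin = minimax = 4, so a saddle point exists.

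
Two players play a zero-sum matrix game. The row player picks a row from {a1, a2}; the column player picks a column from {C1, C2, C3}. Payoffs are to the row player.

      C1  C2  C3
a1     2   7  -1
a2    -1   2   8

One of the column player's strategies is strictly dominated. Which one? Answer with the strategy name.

C2

C1 holds the row player's payoff strictly below C2 in every row: 2 < 7, -1 < 2.
So C2 is strictly dominated for the column player.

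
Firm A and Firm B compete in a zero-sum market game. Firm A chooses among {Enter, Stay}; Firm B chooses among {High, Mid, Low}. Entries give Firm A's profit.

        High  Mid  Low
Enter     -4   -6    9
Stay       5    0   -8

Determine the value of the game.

Row minima: Enter → -6, Stay → -8; maximin = -6.
Column maxima: High → 5, Mid → 0, Low → 9; minimax = 0.
-6 ≠ 0, so there is no saddle point; optimal play is mixed.
High is strictly dominated by Mid (it gives Firm A strictly more in every row), so Firm B never plays it.
On the remaining 2×2 (Enter, Stay vs Mid, Low):
Let Firm A play Enter with probability p. Expected payoff against Mid: (-6)p + 0(1−p) = −6p; against Low: 9p + (-8)(1−p) = 17p − 8.
Setting these equal: −6p = 17p − 8 ⇒ −23p = -8 ⇒ p = 8/23, and the value is (-6)·(8/23) = -48/23.
For Firm B: with q = P(Mid), equating Enter's and Stay's payoffs gives −15q + 9 = 8q − 8 ⇒ q = 17/23.

-48/23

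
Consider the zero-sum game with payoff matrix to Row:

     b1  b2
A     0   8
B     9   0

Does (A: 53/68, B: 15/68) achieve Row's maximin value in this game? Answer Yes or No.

No

Against b1 this mix gives (53/68)·0 + (15/68)·9 = 135/68.
Against b2 this mix gives (53/68)·8 + (15/68)·0 = 106/17.
Column will play b1, holding Row to 135/68. Shifting weight toward the row that does better against b1 would raise this floor (the equalizing mix achieves 72/17 against both b1 and b2), so the proposed strategy is not optimal.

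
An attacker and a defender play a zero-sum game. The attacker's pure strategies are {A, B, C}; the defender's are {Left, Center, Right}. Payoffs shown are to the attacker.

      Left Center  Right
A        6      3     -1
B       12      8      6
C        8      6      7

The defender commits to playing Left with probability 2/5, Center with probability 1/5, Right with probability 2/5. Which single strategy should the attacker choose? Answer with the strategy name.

B

Expected payoff of A: (2/5)·6 + (1/5)·3 + (2/5)·(-1) = 13/5.
Expected payoff of B: (2/5)·12 + (1/5)·8 + (2/5)·6 = 44/5.
Expected payoff of C: (2/5)·8 + (1/5)·6 + (2/5)·7 = 36/5.
The largest is 44/5, so the attacker's best response is B.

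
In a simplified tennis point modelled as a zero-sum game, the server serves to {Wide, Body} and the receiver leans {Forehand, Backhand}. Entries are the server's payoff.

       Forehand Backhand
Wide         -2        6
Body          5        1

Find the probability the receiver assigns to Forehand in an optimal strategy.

Row minima: Wide → -2, Body → 1; maximin = 1.
Column maxima: Forehand → 5, Backhand → 6; minimax = 5.
1 ≠ 5, so there is no saddle point; optimal play is mixed.
Let the server play Wide with probability p. Expected payoff against Forehand: (-2)p + 5(1−p) = −7p + 5; against Backhand: 6p + 1(1−p) = 5p + 1.
Setting these equal: −7p + 5 = 5p + 1 ⇒ −12p = -4 ⇒ p = 1/3, and the value is (-7)·(1/3) + 5 = 8/3.
For the receiver: with q = P(Forehand), equating Wide's and Body's payoffs gives −8q + 6 = 4q + 1 ⇒ q = 5/12.

5/12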